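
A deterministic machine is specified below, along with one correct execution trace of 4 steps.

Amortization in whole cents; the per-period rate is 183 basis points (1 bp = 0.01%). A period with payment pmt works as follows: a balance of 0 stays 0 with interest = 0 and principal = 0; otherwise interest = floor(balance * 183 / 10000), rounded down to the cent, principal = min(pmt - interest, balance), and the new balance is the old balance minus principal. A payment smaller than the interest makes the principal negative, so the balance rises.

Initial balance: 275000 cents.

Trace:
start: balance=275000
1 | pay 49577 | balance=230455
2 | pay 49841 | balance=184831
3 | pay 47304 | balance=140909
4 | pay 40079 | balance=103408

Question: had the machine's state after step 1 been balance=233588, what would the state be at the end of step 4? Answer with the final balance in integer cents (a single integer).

state after step 1 := balance=233588
2 | pay 49841 | balance=188021
3 | pay 47304 | balance=144157
4 | pay 40079 | balance=106716

106716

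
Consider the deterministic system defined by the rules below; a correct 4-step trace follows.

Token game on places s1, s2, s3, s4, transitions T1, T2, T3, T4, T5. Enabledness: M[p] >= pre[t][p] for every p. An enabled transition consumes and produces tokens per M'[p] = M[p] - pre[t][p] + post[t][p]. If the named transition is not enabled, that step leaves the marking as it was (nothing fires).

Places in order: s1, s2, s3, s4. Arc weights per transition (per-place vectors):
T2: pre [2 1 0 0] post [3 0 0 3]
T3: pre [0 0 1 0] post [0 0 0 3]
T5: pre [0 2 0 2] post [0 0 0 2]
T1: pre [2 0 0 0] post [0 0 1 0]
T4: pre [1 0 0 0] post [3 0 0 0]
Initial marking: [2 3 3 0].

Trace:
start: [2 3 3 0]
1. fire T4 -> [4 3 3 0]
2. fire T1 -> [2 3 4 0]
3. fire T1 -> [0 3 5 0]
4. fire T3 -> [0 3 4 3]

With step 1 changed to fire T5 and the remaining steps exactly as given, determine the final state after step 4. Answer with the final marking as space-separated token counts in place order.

0 3 3 3

(re-executing from step 1 with the substitution; state before step 1: [2 3 3 0])
1. fire T5 -> [2 3 3 0]
2. fire T1 -> [0 3 4 0]
3. fire T1 -> [0 3 4 0]
4. fire T3 -> [0 3 3 3]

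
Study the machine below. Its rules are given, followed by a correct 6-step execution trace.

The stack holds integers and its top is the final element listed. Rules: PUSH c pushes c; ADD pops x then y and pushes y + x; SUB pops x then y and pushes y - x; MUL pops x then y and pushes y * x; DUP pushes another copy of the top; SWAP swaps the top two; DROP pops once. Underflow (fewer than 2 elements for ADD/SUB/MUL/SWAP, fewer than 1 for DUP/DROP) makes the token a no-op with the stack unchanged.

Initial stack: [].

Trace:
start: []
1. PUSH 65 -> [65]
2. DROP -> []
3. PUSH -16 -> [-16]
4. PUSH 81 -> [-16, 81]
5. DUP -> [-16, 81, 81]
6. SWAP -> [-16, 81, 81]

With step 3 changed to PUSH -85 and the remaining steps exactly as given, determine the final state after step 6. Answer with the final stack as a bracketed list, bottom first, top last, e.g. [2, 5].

(re-executing from step 3 with the substitution; state before step 3: [])
3. PUSH -85 -> [-85]
4. PUSH 81 -> [-85, 81]
5. DUP -> [-85, 81, 81]
6. SWAP -> [-85, 81, 81]

[-85, 81, 81]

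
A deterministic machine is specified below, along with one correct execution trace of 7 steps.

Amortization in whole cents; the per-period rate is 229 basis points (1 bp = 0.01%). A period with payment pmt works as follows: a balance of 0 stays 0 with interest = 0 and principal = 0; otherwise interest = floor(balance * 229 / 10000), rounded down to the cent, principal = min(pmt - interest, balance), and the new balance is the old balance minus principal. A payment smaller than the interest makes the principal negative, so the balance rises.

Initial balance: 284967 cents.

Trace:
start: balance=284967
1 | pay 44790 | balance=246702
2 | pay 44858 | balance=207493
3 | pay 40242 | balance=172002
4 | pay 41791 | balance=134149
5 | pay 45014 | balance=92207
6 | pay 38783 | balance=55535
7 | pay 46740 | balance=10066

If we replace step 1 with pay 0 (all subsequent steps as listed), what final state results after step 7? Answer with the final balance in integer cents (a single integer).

61374

(re-executing from step 1 with the substitution; state before step 1: balance=284967)
1 | pay 0 | balance=291492
2 | pay 44858 | balance=253309
3 | pay 40242 | balance=218867
4 | pay 41791 | balance=182088
5 | pay 45014 | balance=141243
6 | pay 38783 | balance=105694
7 | pay 46740 | balance=61374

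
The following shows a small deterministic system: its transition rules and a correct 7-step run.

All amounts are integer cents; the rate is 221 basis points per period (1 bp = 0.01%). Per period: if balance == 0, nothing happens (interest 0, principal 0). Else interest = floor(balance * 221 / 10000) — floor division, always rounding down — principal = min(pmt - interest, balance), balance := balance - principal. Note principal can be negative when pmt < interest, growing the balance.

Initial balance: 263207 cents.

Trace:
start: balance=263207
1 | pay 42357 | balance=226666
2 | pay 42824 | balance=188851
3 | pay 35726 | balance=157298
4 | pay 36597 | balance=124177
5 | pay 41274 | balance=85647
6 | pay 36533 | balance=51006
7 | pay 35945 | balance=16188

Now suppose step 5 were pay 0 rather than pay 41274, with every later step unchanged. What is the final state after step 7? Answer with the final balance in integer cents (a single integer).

(re-executing from step 5 with the substitution; state before step 5: balance=124177)
5 | pay 0 | balance=126921
6 | pay 36533 | balance=93192
7 | pay 35945 | balance=59306

59306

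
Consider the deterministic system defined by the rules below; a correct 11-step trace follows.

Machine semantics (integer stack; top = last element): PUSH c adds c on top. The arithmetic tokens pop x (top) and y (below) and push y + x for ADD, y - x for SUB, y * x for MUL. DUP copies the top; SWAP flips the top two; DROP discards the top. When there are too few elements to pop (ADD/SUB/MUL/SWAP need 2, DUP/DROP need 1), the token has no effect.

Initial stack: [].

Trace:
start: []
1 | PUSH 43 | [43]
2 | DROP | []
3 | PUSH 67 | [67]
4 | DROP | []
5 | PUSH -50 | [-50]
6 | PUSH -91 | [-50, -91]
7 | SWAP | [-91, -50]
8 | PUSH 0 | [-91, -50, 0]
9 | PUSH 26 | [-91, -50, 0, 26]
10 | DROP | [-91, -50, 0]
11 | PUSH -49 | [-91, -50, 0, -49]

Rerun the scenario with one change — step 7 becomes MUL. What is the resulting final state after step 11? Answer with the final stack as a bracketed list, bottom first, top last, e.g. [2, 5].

(re-executing from step 7 with the substitution; state before step 7: [-50, -91])
7 | MUL | [4550]
8 | PUSH 0 | [4550, 0]
9 | PUSH 26 | [4550, 0, 26]
10 | DROP | [4550, 0]
11 | PUSH -49 | [4550, 0, -49]

[4550, 0, -49]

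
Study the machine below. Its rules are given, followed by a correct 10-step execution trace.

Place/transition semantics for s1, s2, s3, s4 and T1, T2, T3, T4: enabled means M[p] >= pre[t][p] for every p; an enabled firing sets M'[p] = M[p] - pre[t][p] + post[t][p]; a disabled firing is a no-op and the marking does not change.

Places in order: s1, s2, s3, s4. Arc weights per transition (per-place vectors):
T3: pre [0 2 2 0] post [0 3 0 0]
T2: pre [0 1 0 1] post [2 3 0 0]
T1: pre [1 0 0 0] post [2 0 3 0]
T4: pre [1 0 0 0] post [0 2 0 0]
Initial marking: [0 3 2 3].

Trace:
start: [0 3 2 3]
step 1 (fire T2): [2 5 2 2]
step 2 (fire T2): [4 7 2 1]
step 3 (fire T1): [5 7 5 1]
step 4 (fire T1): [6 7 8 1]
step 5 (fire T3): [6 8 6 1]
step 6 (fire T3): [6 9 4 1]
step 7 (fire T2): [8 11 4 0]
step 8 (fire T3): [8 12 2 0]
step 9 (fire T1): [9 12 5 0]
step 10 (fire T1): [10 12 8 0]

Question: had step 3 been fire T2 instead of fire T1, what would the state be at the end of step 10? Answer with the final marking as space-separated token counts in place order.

(re-executing from step 3 with the substitution; state before step 3: [4 7 2 1])
step 3 (fire T2): [6 9 2 0]
step 4 (fire T1): [7 9 5 0]
step 5 (fire T3): [7 10 3 0]
step 6 (fire T3): [7 11 1 0]
step 7 (fire T2): [7 11 1 0]
step 8 (fire T3): [7 11 1 0]
step 9 (fire T1): [8 11 4 0]
step 10 (fire T1): [9 11 7 0]

9 11 7 0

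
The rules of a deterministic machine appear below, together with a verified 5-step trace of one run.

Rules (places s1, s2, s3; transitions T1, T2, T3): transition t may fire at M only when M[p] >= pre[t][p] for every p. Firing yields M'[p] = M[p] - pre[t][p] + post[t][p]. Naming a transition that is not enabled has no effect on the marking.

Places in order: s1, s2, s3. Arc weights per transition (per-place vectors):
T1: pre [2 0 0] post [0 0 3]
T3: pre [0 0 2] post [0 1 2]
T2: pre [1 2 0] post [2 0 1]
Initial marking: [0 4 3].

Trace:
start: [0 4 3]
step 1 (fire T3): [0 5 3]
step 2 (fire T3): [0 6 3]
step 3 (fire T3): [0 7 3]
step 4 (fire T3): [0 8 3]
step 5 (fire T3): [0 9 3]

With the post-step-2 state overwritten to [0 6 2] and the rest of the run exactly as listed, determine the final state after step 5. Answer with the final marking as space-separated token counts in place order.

0 9 2

state after step 2 := [0 6 2]
step 3 (fire T3): [0 7 2]
step 4 (fire T3): [0 8 2]
step 5 (fire T3): [0 9 2]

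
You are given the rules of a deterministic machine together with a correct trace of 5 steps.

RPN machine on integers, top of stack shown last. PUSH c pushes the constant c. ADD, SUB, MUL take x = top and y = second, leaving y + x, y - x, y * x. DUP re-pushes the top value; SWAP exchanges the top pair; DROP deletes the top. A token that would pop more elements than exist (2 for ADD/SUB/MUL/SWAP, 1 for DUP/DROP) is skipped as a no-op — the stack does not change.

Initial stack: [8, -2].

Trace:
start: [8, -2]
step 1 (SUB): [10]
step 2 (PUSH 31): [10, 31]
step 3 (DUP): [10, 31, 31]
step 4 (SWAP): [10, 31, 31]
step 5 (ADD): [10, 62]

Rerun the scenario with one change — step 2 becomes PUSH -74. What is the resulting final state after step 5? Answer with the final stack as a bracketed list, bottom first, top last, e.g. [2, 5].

[10, -148]

(re-executing from step 2 with the substitution; state before step 2: [10])
step 2 (PUSH -74): [10, -74]
step 3 (DUP): [10, -74, -74]
step 4 (SWAP): [10, -74, -74]
step 5 (ADD): [10, -148]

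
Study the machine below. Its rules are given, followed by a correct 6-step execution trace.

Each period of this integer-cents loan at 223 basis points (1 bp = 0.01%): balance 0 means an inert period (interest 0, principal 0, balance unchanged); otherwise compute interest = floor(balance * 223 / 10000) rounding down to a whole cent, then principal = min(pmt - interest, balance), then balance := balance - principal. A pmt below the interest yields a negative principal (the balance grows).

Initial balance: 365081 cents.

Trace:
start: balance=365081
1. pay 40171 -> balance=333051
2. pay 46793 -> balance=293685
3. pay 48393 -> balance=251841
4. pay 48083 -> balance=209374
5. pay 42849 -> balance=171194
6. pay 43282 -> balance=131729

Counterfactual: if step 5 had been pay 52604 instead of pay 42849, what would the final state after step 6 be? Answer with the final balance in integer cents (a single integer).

(re-executing from step 5 with the substitution; state before step 5: balance=209374)
5. pay 52604 -> balance=161439
6. pay 43282 -> balance=121757

121757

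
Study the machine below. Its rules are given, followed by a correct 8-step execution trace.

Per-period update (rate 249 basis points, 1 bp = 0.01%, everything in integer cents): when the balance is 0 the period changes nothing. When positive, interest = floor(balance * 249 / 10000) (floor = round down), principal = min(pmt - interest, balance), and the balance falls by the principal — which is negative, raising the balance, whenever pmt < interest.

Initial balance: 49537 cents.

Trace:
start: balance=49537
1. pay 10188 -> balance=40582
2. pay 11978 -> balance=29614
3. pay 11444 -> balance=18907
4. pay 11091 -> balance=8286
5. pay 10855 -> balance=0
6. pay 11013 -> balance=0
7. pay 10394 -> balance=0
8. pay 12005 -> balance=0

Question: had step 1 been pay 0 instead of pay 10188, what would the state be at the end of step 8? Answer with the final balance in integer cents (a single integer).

0

(re-executing from step 1 with the substitution; state before step 1: balance=49537)
1. pay 0 -> balance=50770
2. pay 11978 -> balance=40056
3. pay 11444 -> balance=29609
4. pay 11091 -> balance=19255
5. pay 10855 -> balance=8879
6. pay 11013 -> balance=0
7. pay 10394 -> balance=0
8. pay 12005 -> balance=0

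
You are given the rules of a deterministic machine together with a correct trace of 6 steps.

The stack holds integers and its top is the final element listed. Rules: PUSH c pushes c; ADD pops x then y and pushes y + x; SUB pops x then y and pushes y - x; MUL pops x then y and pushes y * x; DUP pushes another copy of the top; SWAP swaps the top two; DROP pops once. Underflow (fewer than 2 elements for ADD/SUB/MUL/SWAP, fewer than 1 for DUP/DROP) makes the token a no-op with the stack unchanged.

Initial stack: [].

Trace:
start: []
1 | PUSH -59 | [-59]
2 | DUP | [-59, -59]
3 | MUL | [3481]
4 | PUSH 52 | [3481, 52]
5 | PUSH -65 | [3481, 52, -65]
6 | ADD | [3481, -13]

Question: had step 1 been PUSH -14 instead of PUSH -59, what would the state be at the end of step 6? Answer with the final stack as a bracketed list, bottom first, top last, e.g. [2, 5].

(re-executing from step 1 with the substitution; state before step 1: [])
1 | PUSH -14 | [-14]
2 | DUP | [-14, -14]
3 | MUL | [196]
4 | PUSH 52 | [196, 52]
5 | PUSH -65 | [196, 52, -65]
6 | ADD | [196, -13]

[196, -13]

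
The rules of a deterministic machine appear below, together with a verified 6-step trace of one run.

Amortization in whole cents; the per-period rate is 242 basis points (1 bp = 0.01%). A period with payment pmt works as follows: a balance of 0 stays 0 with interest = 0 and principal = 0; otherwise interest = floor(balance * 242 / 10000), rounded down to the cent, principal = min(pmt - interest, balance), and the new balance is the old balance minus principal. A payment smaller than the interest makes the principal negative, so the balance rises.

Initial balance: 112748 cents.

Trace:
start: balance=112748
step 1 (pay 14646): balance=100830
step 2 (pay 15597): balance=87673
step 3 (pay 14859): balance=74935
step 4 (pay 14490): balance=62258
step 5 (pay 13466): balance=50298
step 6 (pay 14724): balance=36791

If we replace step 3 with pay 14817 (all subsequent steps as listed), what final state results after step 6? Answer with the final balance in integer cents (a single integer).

36836

(re-executing from step 3 with the substitution; state before step 3: balance=87673)
step 3 (pay 14817): balance=74977
step 4 (pay 14490): balance=62301
step 5 (pay 13466): balance=50342
step 6 (pay 14724): balance=36836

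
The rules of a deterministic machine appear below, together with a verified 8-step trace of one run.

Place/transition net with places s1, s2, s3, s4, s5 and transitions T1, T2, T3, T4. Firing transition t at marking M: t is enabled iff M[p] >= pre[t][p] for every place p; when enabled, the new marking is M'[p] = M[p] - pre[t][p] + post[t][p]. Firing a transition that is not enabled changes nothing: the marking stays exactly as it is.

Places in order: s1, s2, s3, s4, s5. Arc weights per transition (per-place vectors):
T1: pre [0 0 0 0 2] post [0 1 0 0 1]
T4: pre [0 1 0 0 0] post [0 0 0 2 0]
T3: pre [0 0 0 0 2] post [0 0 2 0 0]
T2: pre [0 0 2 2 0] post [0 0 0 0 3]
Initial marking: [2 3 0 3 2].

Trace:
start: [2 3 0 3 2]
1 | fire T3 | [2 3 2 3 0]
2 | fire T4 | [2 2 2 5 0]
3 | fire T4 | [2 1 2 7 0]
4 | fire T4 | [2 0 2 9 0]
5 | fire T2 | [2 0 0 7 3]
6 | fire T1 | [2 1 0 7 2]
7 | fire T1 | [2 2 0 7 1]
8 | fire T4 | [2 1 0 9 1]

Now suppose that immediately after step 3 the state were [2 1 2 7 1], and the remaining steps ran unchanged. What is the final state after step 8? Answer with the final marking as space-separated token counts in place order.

state after step 3 := [2 1 2 7 1]
4 | fire T4 | [2 0 2 9 1]
5 | fire T2 | [2 0 0 7 4]
6 | fire T1 | [2 1 0 7 3]
7 | fire T1 | [2 2 0 7 2]
8 | fire T4 | [2 1 0 9 2]

2 1 0 9 2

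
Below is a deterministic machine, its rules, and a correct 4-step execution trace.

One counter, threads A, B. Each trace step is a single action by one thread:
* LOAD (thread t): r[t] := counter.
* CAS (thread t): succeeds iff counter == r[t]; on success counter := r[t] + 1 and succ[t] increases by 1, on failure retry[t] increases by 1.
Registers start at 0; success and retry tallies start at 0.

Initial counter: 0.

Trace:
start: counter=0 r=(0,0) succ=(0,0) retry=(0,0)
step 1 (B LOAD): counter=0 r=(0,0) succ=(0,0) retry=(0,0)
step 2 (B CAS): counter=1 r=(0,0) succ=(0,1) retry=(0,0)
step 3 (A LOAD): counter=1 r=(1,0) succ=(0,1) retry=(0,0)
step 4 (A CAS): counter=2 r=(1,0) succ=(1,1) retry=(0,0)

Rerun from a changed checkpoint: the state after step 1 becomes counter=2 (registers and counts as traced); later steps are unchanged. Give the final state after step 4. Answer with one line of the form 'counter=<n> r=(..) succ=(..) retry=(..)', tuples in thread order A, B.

state after step 1 := counter=2 r=(0,0) succ=(0,0) retry=(0,0)
step 2 (B CAS): counter=2 r=(0,0) succ=(0,0) retry=(0,1)
step 3 (A LOAD): counter=2 r=(2,0) succ=(0,0) retry=(0,1)
step 4 (A CAS): counter=3 r=(2,0) succ=(1,0) retry=(0,1)

counter=3 r=(2,0) succ=(1,0) retry=(0,1)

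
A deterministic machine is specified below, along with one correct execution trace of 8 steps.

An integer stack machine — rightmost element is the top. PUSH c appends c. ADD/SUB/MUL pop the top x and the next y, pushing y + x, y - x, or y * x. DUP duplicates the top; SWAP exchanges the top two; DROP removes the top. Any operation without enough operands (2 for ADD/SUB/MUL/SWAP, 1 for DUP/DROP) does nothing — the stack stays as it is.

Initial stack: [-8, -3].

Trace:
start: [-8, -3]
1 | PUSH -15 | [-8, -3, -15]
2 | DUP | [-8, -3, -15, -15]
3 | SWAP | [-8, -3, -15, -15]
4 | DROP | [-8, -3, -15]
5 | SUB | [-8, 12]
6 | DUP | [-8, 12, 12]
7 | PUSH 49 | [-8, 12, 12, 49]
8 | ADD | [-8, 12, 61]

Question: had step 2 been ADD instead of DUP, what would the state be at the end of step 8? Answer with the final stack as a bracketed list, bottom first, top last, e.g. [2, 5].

[-18, 31]

(re-executing from step 2 with the substitution; state before step 2: [-8, -3, -15])
2 | ADD | [-8, -18]
3 | SWAP | [-18, -8]
4 | DROP | [-18]
5 | SUB | [-18]
6 | DUP | [-18, -18]
7 | PUSH 49 | [-18, -18, 49]
8 | ADD | [-18, 31]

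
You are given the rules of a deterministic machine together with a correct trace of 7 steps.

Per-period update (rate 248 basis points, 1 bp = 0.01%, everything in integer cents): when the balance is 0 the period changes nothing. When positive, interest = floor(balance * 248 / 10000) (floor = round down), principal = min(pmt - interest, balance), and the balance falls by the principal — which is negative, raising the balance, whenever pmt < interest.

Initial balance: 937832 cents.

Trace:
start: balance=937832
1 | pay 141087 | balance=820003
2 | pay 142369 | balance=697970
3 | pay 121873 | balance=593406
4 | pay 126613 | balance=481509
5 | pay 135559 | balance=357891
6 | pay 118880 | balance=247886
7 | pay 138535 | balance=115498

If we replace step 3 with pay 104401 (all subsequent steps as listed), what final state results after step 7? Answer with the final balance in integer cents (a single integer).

134768

(re-executing from step 3 with the substitution; state before step 3: balance=697970)
3 | pay 104401 | balance=610878
4 | pay 126613 | balance=499414
5 | pay 135559 | balance=376240
6 | pay 118880 | balance=266690
7 | pay 138535 | balance=134768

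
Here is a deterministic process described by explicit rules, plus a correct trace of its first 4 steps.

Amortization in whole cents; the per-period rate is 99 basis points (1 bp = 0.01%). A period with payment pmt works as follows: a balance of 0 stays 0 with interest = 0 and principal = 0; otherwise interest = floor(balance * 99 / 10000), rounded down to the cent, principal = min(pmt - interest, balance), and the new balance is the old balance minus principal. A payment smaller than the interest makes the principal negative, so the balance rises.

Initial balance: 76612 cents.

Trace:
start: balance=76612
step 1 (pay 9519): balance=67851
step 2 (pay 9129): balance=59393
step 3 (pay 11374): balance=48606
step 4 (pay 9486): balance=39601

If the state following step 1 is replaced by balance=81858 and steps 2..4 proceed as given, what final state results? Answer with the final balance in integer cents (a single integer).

state after step 1 := balance=81858
step 2 (pay 9129): balance=73539
step 3 (pay 11374): balance=62893
step 4 (pay 9486): balance=54029

54029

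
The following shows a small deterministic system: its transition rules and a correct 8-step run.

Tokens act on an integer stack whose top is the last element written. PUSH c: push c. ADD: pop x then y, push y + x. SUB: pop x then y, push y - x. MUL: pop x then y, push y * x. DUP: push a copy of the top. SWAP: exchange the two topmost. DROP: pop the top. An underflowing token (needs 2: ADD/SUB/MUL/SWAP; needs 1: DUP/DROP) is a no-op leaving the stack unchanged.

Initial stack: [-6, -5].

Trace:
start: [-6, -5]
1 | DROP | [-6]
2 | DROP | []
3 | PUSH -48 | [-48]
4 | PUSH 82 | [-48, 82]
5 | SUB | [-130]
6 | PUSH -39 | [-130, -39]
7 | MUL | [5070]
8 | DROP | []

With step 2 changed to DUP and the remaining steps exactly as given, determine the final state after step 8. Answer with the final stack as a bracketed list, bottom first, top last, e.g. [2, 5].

[-6, -6]

(re-executing from step 2 with the substitution; state before step 2: [-6])
2 | DUP | [-6, -6]
3 | PUSH -48 | [-6, -6, -48]
4 | PUSH 82 | [-6, -6, -48, 82]
5 | SUB | [-6, -6, -130]
6 | PUSH -39 | [-6, -6, -130, -39]
7 | MUL | [-6, -6, 5070]
8 | DROP | [-6, -6]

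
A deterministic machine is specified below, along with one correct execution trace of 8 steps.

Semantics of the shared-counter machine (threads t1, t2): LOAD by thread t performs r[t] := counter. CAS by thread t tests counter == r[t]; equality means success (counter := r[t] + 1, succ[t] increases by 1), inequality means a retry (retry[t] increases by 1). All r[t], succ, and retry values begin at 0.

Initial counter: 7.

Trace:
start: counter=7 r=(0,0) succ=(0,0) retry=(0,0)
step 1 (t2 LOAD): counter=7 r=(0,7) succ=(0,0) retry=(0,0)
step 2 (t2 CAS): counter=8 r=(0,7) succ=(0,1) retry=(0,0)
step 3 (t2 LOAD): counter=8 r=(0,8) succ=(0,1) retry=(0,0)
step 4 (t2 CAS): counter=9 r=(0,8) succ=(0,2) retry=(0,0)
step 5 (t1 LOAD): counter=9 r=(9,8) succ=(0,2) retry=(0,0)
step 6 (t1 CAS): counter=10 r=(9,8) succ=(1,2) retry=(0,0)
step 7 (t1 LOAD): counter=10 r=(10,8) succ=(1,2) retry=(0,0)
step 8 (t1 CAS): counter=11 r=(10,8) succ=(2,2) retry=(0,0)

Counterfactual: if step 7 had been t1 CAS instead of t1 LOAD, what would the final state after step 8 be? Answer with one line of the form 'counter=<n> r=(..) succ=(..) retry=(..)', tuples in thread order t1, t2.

(re-executing from step 7 with the substitution; state before step 7: counter=10 r=(9,8) succ=(1,2) retry=(0,0))
step 7 (t1 CAS): counter=10 r=(9,8) succ=(1,2) retry=(1,0)
step 8 (t1 CAS): counter=10 r=(9,8) succ=(1,2) retry=(2,0)

counter=10 r=(9,8) succ=(1,2) retry=(2,0)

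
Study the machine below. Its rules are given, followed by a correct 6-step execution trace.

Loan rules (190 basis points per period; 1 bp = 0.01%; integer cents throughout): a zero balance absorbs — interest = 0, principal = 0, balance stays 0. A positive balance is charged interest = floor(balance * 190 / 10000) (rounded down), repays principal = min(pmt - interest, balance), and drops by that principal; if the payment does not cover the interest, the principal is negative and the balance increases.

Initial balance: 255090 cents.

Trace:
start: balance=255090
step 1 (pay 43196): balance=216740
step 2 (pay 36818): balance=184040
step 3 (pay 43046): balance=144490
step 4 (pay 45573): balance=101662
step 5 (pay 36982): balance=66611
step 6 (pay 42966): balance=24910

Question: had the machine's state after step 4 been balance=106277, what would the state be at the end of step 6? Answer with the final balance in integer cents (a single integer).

29702

state after step 4 := balance=106277
step 5 (pay 36982): balance=71314
step 6 (pay 42966): balance=29702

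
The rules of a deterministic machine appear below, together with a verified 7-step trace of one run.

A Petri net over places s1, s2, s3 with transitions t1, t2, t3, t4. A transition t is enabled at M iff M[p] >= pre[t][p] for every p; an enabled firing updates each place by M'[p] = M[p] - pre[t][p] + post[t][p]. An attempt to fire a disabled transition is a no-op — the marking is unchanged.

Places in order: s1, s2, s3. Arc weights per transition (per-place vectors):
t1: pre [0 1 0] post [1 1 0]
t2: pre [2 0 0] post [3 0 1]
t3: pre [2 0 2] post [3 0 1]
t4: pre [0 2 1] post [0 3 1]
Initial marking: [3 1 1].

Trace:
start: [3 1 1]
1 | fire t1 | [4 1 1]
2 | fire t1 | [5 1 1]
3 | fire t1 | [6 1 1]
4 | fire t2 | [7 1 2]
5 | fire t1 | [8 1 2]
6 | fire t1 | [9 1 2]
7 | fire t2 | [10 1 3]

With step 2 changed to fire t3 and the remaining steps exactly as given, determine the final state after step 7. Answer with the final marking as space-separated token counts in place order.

(re-executing from step 2 with the substitution; state before step 2: [4 1 1])
2 | fire t3 | [4 1 1]
3 | fire t1 | [5 1 1]
4 | fire t2 | [6 1 2]
5 | fire t1 | [7 1 2]
6 | fire t1 | [8 1 2]
7 | fire t2 | [9 1 3]

9 1 3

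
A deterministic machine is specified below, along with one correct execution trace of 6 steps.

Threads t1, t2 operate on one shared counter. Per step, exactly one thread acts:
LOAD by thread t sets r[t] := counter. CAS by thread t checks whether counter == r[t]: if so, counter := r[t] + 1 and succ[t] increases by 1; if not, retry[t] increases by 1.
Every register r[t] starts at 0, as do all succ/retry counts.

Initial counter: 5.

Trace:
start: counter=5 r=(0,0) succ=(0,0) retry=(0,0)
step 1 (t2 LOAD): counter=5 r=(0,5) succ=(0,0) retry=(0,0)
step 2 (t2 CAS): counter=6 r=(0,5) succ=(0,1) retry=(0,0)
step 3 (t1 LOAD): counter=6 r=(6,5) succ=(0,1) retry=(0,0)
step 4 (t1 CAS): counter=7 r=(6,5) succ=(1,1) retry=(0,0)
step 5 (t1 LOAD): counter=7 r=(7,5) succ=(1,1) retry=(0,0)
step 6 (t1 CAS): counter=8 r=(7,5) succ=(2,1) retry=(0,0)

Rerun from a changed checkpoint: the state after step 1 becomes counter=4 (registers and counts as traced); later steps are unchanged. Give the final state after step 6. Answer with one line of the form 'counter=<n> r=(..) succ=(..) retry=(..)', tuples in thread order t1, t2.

state after step 1 := counter=4 r=(0,5) succ=(0,0) retry=(0,0)
step 2 (t2 CAS): counter=4 r=(0,5) succ=(0,0) retry=(0,1)
step 3 (t1 LOAD): counter=4 r=(4,5) succ=(0,0) retry=(0,1)
step 4 (t1 CAS): counter=5 r=(4,5) succ=(1,0) retry=(0,1)
step 5 (t1 LOAD): counter=5 r=(5,5) succ=(1,0) retry=(0,1)
step 6 (t1 CAS): counter=6 r=(5,5) succ=(2,0) retry=(0,1)

counter=6 r=(5,5) succ=(2,0) retry=(0,1)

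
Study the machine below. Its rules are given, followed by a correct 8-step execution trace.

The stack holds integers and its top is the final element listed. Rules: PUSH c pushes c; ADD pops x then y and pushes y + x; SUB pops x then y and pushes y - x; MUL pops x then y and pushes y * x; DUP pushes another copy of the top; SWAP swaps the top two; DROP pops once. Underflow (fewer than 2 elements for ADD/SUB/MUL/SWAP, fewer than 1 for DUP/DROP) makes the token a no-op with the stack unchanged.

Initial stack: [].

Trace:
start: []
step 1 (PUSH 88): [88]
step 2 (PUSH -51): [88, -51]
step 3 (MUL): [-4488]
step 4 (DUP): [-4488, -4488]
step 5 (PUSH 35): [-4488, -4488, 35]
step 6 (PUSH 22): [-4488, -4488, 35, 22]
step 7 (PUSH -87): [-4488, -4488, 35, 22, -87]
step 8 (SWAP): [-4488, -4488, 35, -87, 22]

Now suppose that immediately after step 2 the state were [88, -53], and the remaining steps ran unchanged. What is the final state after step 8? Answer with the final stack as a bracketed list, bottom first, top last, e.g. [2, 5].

[-4664, -4664, 35, -87, 22]

state after step 2 := [88, -53]
step 3 (MUL): [-4664]
step 4 (DUP): [-4664, -4664]
step 5 (PUSH 35): [-4664, -4664, 35]
step 6 (PUSH 22): [-4664, -4664, 35, 22]
step 7 (PUSH -87): [-4664, -4664, 35, 22, -87]
step 8 (SWAP): [-4664, -4664, 35, -87, 22]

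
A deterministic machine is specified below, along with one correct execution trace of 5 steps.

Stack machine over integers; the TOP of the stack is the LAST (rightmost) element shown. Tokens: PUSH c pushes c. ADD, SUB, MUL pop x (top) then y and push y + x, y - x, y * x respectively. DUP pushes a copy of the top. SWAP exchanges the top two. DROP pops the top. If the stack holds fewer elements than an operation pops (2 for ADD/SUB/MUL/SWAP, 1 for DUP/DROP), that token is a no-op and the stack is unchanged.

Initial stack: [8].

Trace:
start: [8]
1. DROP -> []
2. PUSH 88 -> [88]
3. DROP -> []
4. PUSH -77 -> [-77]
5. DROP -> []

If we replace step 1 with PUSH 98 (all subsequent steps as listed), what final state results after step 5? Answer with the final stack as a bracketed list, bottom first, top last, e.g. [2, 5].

(re-executing from step 1 with the substitution; state before step 1: [8])
1. PUSH 98 -> [8, 98]
2. PUSH 88 -> [8, 98, 88]
3. DROP -> [8, 98]
4. PUSH -77 -> [8, 98, -77]
5. DROP -> [8, 98]

[8, 98]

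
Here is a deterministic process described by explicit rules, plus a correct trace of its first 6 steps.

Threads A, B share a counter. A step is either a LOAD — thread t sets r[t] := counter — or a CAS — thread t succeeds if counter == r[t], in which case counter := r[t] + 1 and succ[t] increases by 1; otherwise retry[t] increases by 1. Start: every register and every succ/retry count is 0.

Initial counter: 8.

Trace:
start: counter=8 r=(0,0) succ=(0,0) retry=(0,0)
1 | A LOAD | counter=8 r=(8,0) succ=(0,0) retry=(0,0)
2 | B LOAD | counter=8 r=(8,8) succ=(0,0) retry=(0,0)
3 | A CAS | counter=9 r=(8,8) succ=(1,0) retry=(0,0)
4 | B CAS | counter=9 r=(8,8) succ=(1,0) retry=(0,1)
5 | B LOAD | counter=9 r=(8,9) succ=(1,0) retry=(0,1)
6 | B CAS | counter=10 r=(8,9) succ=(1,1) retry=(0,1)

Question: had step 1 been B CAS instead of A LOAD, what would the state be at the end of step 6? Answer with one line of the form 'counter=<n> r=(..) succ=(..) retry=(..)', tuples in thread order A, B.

counter=10 r=(0,9) succ=(0,2) retry=(1,1)

(re-executing from step 1 with the substitution; state before step 1: counter=8 r=(0,0) succ=(0,0) retry=(0,0))
1 | B CAS | counter=8 r=(0,0) succ=(0,0) retry=(0,1)
2 | B LOAD | counter=8 r=(0,8) succ=(0,0) retry=(0,1)
3 | A CAS | counter=8 r=(0,8) succ=(0,0) retry=(1,1)
4 | B CAS | counter=9 r=(0,8) succ=(0,1) retry=(1,1)
5 | B LOAD | counter=9 r=(0,9) succ=(0,1) retry=(1,1)
6 | B CAS | counter=10 r=(0,9) succ=(0,2) retry=(1,1)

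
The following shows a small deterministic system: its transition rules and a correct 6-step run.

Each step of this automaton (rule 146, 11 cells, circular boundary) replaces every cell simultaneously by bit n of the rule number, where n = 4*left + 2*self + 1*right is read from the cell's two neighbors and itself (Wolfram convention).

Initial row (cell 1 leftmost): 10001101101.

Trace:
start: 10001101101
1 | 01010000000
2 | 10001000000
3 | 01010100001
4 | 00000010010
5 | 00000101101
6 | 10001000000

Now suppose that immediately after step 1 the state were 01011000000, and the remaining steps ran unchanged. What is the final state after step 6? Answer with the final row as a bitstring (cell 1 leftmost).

state after step 1 := 01011000000
2 | 10000100000
3 | 01001010001
4 | 00110001010
5 | 01001010001
6 | 00110001010

00110001010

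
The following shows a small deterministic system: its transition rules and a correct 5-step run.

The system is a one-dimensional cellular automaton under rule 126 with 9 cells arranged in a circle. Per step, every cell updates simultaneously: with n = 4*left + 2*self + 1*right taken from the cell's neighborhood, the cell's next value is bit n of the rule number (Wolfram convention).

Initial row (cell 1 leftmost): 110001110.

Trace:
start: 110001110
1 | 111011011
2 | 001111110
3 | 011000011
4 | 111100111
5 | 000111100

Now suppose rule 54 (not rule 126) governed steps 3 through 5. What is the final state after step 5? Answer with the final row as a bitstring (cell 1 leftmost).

000100100

(re-executing steps 3..5 under rule 54; state before step 3: 001111110)
3 | 010000001
4 | 111000011
5 | 000100100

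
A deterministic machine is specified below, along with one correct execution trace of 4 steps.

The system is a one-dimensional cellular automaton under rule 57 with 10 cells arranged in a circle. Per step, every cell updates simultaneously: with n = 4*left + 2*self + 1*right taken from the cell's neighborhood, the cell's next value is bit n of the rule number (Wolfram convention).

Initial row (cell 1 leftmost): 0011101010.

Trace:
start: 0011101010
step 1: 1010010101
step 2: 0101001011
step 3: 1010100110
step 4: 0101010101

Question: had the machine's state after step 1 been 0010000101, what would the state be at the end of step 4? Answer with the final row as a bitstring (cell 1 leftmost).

1010100100

state after step 1 := 0010000101
step 2: 1001110010
step 3: 0101001001
step 4: 1010100100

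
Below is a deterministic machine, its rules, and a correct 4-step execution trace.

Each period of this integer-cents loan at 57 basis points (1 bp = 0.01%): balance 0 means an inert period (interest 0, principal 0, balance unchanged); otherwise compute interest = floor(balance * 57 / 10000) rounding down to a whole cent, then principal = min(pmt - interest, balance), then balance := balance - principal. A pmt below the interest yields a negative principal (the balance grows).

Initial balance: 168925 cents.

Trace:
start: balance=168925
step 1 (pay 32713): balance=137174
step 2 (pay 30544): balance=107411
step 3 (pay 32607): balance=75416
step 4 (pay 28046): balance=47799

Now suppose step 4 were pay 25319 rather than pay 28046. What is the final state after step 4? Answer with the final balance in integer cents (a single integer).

50526

(re-executing from step 4 with the substitution; state before step 4: balance=75416)
step 4 (pay 25319): balance=50526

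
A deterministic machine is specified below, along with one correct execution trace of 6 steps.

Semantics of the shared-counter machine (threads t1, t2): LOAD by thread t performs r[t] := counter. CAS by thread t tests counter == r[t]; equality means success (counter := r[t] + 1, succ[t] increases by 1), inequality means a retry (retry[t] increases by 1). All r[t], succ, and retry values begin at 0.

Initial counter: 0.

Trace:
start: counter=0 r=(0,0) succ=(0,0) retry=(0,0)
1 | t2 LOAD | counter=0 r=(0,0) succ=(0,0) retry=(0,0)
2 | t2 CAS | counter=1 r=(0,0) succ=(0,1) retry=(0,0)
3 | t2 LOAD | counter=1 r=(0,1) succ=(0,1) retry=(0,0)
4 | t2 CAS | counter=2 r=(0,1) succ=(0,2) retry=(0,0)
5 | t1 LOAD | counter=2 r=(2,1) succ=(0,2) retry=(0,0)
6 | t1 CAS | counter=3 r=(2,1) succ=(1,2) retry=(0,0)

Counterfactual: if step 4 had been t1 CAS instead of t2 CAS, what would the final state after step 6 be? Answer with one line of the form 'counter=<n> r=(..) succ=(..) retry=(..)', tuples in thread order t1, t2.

counter=2 r=(1,1) succ=(1,1) retry=(1,0)

(re-executing from step 4 with the substitution; state before step 4: counter=1 r=(0,1) succ=(0,1) retry=(0,0))
4 | t1 CAS | counter=1 r=(0,1) succ=(0,1) retry=(1,0)
5 | t1 LOAD | counter=1 r=(1,1) succ=(0,1) retry=(1,0)
6 | t1 CAS | counter=2 r=(1,1) succ=(1,1) retry=(1,0)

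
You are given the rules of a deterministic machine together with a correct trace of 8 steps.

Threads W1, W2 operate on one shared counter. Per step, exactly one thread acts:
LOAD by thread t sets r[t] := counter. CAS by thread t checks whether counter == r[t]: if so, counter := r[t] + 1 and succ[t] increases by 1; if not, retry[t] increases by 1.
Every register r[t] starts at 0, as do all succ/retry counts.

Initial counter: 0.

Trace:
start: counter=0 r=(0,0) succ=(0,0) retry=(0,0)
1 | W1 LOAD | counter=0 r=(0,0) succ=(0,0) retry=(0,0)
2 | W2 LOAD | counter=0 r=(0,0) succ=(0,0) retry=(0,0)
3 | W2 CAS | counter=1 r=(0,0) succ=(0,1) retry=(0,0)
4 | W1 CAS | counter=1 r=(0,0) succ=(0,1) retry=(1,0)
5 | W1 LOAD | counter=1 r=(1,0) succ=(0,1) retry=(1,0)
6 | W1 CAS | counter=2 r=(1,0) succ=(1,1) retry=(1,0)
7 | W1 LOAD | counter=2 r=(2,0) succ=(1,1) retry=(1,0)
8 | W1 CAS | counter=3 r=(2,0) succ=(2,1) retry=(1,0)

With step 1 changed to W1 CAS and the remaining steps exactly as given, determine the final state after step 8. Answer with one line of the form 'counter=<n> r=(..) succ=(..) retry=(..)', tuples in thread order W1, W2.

counter=4 r=(3,1) succ=(3,1) retry=(1,0)

(re-executing from step 1 with the substitution; state before step 1: counter=0 r=(0,0) succ=(0,0) retry=(0,0))
1 | W1 CAS | counter=1 r=(0,0) succ=(1,0) retry=(0,0)
2 | W2 LOAD | counter=1 r=(0,1) succ=(1,0) retry=(0,0)
3 | W2 CAS | counter=2 r=(0,1) succ=(1,1) retry=(0,0)
4 | W1 CAS | counter=2 r=(0,1) succ=(1,1) retry=(1,0)
5 | W1 LOAD | counter=2 r=(2,1) succ=(1,1) retry=(1,0)
6 | W1 CAS | counter=3 r=(2,1) succ=(2,1) retry=(1,0)
7 | W1 LOAD | counter=3 r=(3,1) succ=(2,1) retry=(1,0)
8 | W1 CAS | counter=4 r=(3,1) succ=(3,1) retry=(1,0)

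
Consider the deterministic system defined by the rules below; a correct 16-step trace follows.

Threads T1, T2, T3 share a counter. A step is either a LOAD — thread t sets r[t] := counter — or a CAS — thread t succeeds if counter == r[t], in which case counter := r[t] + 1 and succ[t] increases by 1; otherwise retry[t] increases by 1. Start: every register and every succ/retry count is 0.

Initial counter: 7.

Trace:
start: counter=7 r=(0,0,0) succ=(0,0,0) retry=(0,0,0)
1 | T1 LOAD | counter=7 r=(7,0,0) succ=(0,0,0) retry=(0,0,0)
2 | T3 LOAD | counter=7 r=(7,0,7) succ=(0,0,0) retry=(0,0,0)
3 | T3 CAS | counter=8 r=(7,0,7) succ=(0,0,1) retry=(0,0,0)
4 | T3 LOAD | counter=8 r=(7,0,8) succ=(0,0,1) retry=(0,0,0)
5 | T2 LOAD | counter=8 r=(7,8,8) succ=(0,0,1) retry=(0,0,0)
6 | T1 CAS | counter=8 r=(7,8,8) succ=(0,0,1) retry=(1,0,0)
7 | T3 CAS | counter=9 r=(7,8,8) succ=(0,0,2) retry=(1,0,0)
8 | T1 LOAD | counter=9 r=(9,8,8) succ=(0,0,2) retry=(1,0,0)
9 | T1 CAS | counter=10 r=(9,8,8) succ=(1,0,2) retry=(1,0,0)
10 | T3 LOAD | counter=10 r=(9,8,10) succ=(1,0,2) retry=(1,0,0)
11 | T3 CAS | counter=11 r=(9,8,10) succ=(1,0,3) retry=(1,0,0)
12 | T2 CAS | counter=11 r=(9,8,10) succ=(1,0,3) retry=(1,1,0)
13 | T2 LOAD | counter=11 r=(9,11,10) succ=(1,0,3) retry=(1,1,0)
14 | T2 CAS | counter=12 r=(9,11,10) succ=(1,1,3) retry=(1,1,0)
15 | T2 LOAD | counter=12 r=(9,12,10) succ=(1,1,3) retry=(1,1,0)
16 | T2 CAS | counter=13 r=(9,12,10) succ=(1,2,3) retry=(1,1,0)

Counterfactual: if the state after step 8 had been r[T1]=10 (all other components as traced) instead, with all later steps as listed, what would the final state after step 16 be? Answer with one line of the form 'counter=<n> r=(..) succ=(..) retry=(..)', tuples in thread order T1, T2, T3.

counter=12 r=(10,11,9) succ=(0,2,3) retry=(2,1,0)

state after step 8 := counter=9 r=(10,8,8) succ=(0,0,2) retry=(1,0,0)
9 | T1 CAS | counter=9 r=(10,8,8) succ=(0,0,2) retry=(2,0,0)
10 | T3 LOAD | counter=9 r=(10,8,9) succ=(0,0,2) retry=(2,0,0)
11 | T3 CAS | counter=10 r=(10,8,9) succ=(0,0,3) retry=(2,0,0)
12 | T2 CAS | counter=10 r=(10,8,9) succ=(0,0,3) retry=(2,1,0)
13 | T2 LOAD | counter=10 r=(10,10,9) succ=(0,0,3) retry=(2,1,0)
14 | T2 CAS | counter=11 r=(10,10,9) succ=(0,1,3) retry=(2,1,0)
15 | T2 LOAD | counter=11 r=(10,11,9) succ=(0,1,3) retry=(2,1,0)
16 | T2 CAS | counter=12 r=(10,11,9) succ=(0,2,3) retry=(2,1,0)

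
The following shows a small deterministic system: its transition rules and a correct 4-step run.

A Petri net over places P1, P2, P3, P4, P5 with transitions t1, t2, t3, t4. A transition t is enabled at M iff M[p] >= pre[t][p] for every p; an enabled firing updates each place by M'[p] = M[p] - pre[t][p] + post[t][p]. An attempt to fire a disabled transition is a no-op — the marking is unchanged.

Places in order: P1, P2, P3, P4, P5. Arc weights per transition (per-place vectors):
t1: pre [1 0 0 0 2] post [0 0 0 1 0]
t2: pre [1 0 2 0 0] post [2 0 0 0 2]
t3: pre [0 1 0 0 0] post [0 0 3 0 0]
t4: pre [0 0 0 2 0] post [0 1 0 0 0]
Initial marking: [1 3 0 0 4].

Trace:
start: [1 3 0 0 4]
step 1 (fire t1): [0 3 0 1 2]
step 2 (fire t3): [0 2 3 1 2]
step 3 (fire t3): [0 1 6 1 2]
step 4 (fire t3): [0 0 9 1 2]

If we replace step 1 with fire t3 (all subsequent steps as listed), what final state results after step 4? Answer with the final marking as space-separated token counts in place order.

(re-executing from step 1 with the substitution; state before step 1: [1 3 0 0 4])
step 1 (fire t3): [1 2 3 0 4]
step 2 (fire t3): [1 1 6 0 4]
step 3 (fire t3): [1 0 9 0 4]
step 4 (fire t3): [1 0 9 0 4]

1 0 9 0 4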